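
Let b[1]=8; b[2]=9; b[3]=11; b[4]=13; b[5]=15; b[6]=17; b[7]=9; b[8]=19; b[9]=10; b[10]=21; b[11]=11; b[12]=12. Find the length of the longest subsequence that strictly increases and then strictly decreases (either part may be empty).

9

inc[i] = longest strictly increasing subsequence ending at i; dec[i] = longest strictly decreasing subsequence starting at i:
i:      1  2  3  4  5  6  7  8  9 10 11 12
b[i]:   8  9 11 13 15 17  9 19 10 21 11 12
inc:    1  2  3  4  5  6  2  7  3  8  4  5
dec:    1  1  2  2  2  2  1  2  1  2  1  1
Best peak at i=10 (value 21): inc=8, dec=2, length 8+2−1 = 9.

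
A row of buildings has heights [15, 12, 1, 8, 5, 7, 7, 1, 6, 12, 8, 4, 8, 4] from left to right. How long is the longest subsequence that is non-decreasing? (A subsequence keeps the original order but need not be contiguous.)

6

Let dp[i] be the length of the longest such subsequence ending at index i:
i:      1  2  3  4  5  6  7  8  9 10 11 12 13 14
a[i]:  15 12  1  8  5  7  7  1  6 12  8  4  8  4
dp:     1  1  1  2  2  3  4  2  3  5  5  3  6  4
Maximum dp value is 6.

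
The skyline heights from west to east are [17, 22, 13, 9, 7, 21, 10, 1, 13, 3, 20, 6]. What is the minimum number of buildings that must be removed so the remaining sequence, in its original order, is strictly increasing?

8

Fewest deletions = n − (longest strictly increasing subsequence).
i:      1  2  3  4  5  6  7  8  9 10 11 12
a[i]:  17 22 13  9  7 21 10  1 13  3 20  6
dp:     1  2  1  1  1  2  2  1  3  2  4  3
max dp = 4, so deletions = 12 − 4 = 8.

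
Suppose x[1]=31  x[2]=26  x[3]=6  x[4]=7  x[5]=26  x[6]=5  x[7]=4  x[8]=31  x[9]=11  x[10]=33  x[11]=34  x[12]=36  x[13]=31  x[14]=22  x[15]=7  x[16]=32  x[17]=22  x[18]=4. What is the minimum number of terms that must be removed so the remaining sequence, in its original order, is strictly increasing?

Fewest deletions = n − (longest strictly increasing subsequence).
i:      1  2  3  4  5  6  7  8  9 10 11 12 13 14 15 16 17 18
x[i]:  31 26  6  7 26  5  4 31 11 33 34 36 31 22  7 32 22  4
dp:     1  1  1  2  3  1  1  4  3  5  6  7  4  4  2  5  4  1
max dp = 7, so deletions = 18 − 7 = 11.

11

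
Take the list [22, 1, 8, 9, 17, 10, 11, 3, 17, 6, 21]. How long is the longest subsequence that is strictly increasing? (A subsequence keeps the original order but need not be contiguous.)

Let dp[i] be the length of the longest such subsequence ending at index i:
i:      1  2  3  4  5  6  7  8  9 10 11
a[i]:  22  1  8  9 17 10 11  3 17  6 21
dp:     1  1  2  3  4  4  5  2  6  3  7
Maximum dp value is 7.

7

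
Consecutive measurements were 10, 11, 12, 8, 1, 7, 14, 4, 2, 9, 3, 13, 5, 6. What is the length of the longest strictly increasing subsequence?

5

Track the smallest tail for each achievable length (strict):
10 → extends → [10]
11 → extends → [10, 11]
12 → extends → [10, 11, 12]
8 → replaces 10 → [8, 11, 12]
1 → replaces 8 → [1, 11, 12]
7 → replaces 11 → [1, 7, 12]
14 → extends → [1, 7, 12, 14]
4 → replaces 7 → [1, 4, 12, 14]
2 → replaces 4 → [1, 2, 12, 14]
9 → replaces 12 → [1, 2, 9, 14]
3 → replaces 9 → [1, 2, 3, 14]
13 → replaces 14 → [1, 2, 3, 13]
5 → replaces 13 → [1, 2, 3, 5]
6 → extends → [1, 2, 3, 5, 6]
Five tails, so the longest strictly increasing subsequence has length 5 (e.g. 1, 2, 3, 5, 6).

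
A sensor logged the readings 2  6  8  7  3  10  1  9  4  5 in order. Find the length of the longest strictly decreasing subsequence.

Negate each value so 'decreasing' becomes 'increasing', then run patience tails on the negated sequence:
-2 → extends → [-2]
-6 → replaces -2 → [-6]
-8 → replaces -6 → [-8]
-7 → extends → [-8, -7]
-3 → extends → [-8, -7, -3]
-10 → replaces -8 → [-10, -7, -3]
-1 → extends → [-10, -7, -3, -1]
-9 → replaces -7 → [-10, -9, -3, -1]
-4 → replaces -3 → [-10, -9, -4, -1]
-5 → replaces -4 → [-10, -9, -5, -1]
Four tails, so the longest strictly decreasing subsequence of the original has length 4.

4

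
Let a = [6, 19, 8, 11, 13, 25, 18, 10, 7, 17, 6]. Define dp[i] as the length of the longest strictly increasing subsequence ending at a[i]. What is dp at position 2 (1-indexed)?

dp[i] = 1 + max{dp[j] : j<i, a[j]<a[i]} (or 1 if no such j):
i:      1  2  3  4  5  6  7  8  9 10 11
a[i]:   6 19  8 11 13 25 18 10  7 17  6
dp:     1  2  2  3  4  5  5  3  2  5  1
At index 2 the value is 2.

2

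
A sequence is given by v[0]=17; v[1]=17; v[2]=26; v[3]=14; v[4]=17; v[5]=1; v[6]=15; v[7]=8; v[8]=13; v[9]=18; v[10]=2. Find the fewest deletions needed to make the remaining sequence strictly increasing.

Fewest deletions = n − (longest strictly increasing subsequence).
Patience tails:
17 → extends → [17]
17 → already a tail → [17]
26 → extends → [17, 26]
14 → replaces 17 → [14, 26]
17 → replaces 26 → [14, 17]
1 → replaces 14 → [1, 17]
15 → replaces 17 → [1, 15]
8 → replaces 15 → [1, 8]
13 → extends → [1, 8, 13]
18 → extends → [1, 8, 13, 18]
2 → replaces 8 → [1, 2, 13, 18]
Longest strictly increasing subsequence has length 4, so deletions = 11 − 4 = 7.

7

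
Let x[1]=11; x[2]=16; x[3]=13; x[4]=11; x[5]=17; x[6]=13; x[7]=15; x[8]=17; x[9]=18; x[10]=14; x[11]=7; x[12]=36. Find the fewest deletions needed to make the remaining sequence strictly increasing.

Fewest deletions = n − (longest strictly increasing subsequence).
Patience tails:
11 → extends → [11]
16 → extends → [11, 16]
13 → replaces 16 → [11, 13]
11 → already a tail → [11, 13]
17 → extends → [11, 13, 17]
13 → already a tail → [11, 13, 17]
15 → replaces 17 → [11, 13, 15]
17 → extends → [11, 13, 15, 17]
18 → extends → [11, 13, 15, 17, 18]
14 → replaces 15 → [11, 13, 14, 17, 18]
7 → replaces 11 → [7, 13, 14, 17, 18]
36 → extends → [7, 13, 14, 17, 18, 36]
Longest strictly increasing subsequence has length 6, so deletions = 12 − 6 = 6.

6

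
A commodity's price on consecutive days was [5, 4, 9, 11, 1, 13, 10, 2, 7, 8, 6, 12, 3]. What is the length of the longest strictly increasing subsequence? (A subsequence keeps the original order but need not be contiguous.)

Track the smallest tail for each achievable length (strict):
5 → extends → [5]
4 → replaces 5 → [4]
9 → extends → [4, 9]
11 → extends → [4, 9, 11]
1 → replaces 4 → [1, 9, 11]
13 → extends → [1, 9, 11, 13]
10 → replaces 11 → [1, 9, 10, 13]
2 → replaces 9 → [1, 2, 10, 13]
7 → replaces 10 → [1, 2, 7, 13]
8 → replaces 13 → [1, 2, 7, 8]
6 → replaces 7 → [1, 2, 6, 8]
12 → extends → [1, 2, 6, 8, 12]
3 → replaces 6 → [1, 2, 3, 8, 12]
Five tails, so the longest strictly increasing subsequence has length 5 (e.g. 1, 2, 7, 8, 12).

5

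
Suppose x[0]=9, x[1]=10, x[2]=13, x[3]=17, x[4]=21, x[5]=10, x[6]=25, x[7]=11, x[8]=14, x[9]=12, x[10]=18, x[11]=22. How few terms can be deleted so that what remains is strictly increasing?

Fewest deletions = n − (longest strictly increasing subsequence).
i:      0  1  2  3  4  5  6  7  8  9 10 11
x[i]:   9 10 13 17 21 10 25 11 14 12 18 22
dp:     1  2  3  4  5  2  6  3  4  4  5  6
max dp = 6, so deletions = 12 − 6 = 6.

6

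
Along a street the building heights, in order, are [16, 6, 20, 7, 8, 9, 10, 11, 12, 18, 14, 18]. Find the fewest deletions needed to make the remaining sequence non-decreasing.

Fewest deletions = n − (longest non-decreasing subsequence).
i:      1  2  3  4  5  6  7  8  9 10 11 12
a[i]:  16  6 20  7  8  9 10 11 12 18 14 18
dp:     1  1  2  2  3  4  5  6  7  8  8  9
max dp = 9, so deletions = 12 − 9 = 3.

3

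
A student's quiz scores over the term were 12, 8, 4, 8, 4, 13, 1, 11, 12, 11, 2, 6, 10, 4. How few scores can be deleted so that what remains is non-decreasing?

10

Fewest deletions = n − (longest non-decreasing subsequence).
Patience tails:
12 → extends → [12]
8 → replaces 12 → [8]
4 → replaces 8 → [4]
8 → extends → [4, 8]
4 → replaces 8 → [4, 4]
13 → extends → [4, 4, 13]
1 → replaces 4 → [1, 4, 13]
11 → replaces 13 → [1, 4, 11]
12 → extends → [1, 4, 11, 12]
11 → replaces 12 → [1, 4, 11, 11]
2 → replaces 4 → [1, 2, 11, 11]
6 → replaces 11 → [1, 2, 6, 11]
10 → replaces 11 → [1, 2, 6, 10]
4 → replaces 6 → [1, 2, 4, 10]
Longest non-decreasing subsequence has length 4, so deletions = 14 − 4 = 10.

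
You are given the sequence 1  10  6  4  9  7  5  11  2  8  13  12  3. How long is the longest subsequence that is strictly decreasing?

5

Negate each value so 'decreasing' becomes 'increasing', then run patience tails on the negated sequence:
-1 → extends → [-1]
-10 → replaces -1 → [-10]
-6 → extends → [-10, -6]
-4 → extends → [-10, -6, -4]
-9 → replaces -6 → [-10, -9, -4]
-7 → replaces -4 → [-10, -9, -7]
-5 → extends → [-10, -9, -7, -5]
-11 → replaces -10 → [-11, -9, -7, -5]
-2 → extends → [-11, -9, -7, -5, -2]
-8 → replaces -7 → [-11, -9, -8, -5, -2]
-13 → replaces -11 → [-13, -9, -8, -5, -2]
-12 → replaces -9 → [-13, -12, -8, -5, -2]
-3 → replaces -2 → [-13, -12, -8, -5, -3]
Five tails, so the longest strictly decreasing subsequence of the original has length 5.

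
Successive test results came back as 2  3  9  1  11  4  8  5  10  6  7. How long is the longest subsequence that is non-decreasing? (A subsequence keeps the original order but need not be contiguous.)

Track the smallest tail for each achievable length (allowing ties):
2 → extends → [2]
3 → extends → [2, 3]
9 → extends → [2, 3, 9]
1 → replaces 2 → [1, 3, 9]
11 → extends → [1, 3, 9, 11]
4 → replaces 9 → [1, 3, 4, 11]
8 → replaces 11 → [1, 3, 4, 8]
5 → replaces 8 → [1, 3, 4, 5]
10 → extends → [1, 3, 4, 5, 10]
6 → replaces 10 → [1, 3, 4, 5, 6]
7 → extends → [1, 3, 4, 5, 6, 7]
Six tails, so the longest non-decreasing subsequence has length 6 (e.g. 2, 3, 4, 5, 6, 7).

6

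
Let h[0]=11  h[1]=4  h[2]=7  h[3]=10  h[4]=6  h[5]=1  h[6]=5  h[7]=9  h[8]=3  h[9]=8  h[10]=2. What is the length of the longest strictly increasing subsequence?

3

Let dp[i] be the length of the longest such subsequence ending at index i:
i:      0  1  2  3  4  5  6  7  8  9 10
h[i]:  11  4  7 10  6  1  5  9  3  8  2
dp:     1  1  2  3  2  1  2  3  2  3  2
Maximum dp value is 3.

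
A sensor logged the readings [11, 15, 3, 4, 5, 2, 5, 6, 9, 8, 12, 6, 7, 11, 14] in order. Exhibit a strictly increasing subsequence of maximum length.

Patience tails give the LIS length; then backtrack through the dp parents:
11 → extends → [11]
15 → extends → [11, 15]
3 → replaces 11 → [3, 15]
4 → replaces 15 → [3, 4]
5 → extends → [3, 4, 5]
2 → replaces 3 → [2, 4, 5]
5 → already a tail → [2, 4, 5]
6 → extends → [2, 4, 5, 6]
9 → extends → [2, 4, 5, 6, 9]
8 → replaces 9 → [2, 4, 5, 6, 8]
12 → extends → [2, 4, 5, 6, 8, 12]
6 → already a tail → [2, 4, 5, 6, 8, 12]
7 → replaces 8 → [2, 4, 5, 6, 7, 12]
11 → replaces 12 → [2, 4, 5, 6, 7, 11]
14 → extends → [2, 4, 5, 6, 7, 11, 14]
Length 7; one witness is 3, 4, 5, 6, 9, 12, 14.

3, 4, 5, 6, 9, 12, 14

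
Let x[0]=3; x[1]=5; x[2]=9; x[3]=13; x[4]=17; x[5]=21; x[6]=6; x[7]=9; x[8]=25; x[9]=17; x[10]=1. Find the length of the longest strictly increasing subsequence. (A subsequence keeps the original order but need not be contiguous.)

Track the smallest tail for each achievable length (strict):
3 → extends → [3]
5 → extends → [3, 5]
9 → extends → [3, 5, 9]
13 → extends → [3, 5, 9, 13]
17 → extends → [3, 5, 9, 13, 17]
21 → extends → [3, 5, 9, 13, 17, 21]
6 → replaces 9 → [3, 5, 6, 13, 17, 21]
9 → replaces 13 → [3, 5, 6, 9, 17, 21]
25 → extends → [3, 5, 6, 9, 17, 21, 25]
17 → already a tail → [3, 5, 6, 9, 17, 21, 25]
1 → replaces 3 → [1, 5, 6, 9, 17, 21, 25]
Seven tails, so the longest strictly increasing subsequence has length 7 (e.g. 3, 5, 9, 13, 17, 21, 25).

7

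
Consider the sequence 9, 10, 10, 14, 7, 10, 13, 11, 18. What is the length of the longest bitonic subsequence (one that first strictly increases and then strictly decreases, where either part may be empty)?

inc[i] = longest strictly increasing subsequence ending at i; dec[i] = longest strictly decreasing subsequence starting at i:
i:      1  2  3  4  5  6  7  8  9
a[i]:   9 10 10 14  7 10 13 11 18
inc:    1  2  2  3  1  2  3  3  4
dec:    2  2  2  3  1  1  2  1  1
Best peak at i=4 (value 14): inc=3, dec=3, length 3+3−1 = 5.

5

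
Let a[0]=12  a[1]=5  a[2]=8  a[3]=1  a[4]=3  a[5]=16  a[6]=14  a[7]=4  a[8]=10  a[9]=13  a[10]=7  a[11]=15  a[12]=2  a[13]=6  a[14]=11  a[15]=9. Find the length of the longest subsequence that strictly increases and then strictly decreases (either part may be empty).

8

inc[i] = longest strictly increasing subsequence ending at i; dec[i] = longest strictly decreasing subsequence starting at i:
i:      0  1  2  3  4  5  6  7  8  9 10 11 12 13 14 15
a[i]:  12  5  8  1  3 16 14  4 10 13  7 15  2  6 11  9
inc:    1  1  2  1  2  3  3  3  4  5  4  6  2  4  5  5
dec:    4  3  3  1  2  5  4  2  3  3  2  3  1  1  2  1
Best peak at i=11 (value 15): inc=6, dec=3, length 6+3−1 = 8.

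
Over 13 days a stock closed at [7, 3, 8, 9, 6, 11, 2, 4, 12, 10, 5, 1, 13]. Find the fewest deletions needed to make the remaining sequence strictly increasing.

Fewest deletions = n − (longest strictly increasing subsequence).
Patience tails:
7 → extends → [7]
3 → replaces 7 → [3]
8 → extends → [3, 8]
9 → extends → [3, 8, 9]
6 → replaces 8 → [3, 6, 9]
11 → extends → [3, 6, 9, 11]
2 → replaces 3 → [2, 6, 9, 11]
4 → replaces 6 → [2, 4, 9, 11]
12 → extends → [2, 4, 9, 11, 12]
10 → replaces 11 → [2, 4, 9, 10, 12]
5 → replaces 9 → [2, 4, 5, 10, 12]
1 → replaces 2 → [1, 4, 5, 10, 12]
13 → extends → [1, 4, 5, 10, 12, 13]
Longest strictly increasing subsequence has length 6, so deletions = 13 − 6 = 7.

7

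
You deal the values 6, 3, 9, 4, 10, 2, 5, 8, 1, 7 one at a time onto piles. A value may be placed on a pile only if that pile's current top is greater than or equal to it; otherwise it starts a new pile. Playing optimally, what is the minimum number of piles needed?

4

The minimum number of non-increasing subsequences covering a sequence equals the length of its longest strictly increasing subsequence.
LIS length is 4 (e.g. 3, 4, 5, 8), so 4 piles are needed.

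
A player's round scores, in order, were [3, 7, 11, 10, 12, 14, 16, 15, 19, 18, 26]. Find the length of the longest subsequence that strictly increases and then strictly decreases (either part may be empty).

inc[i] = longest strictly increasing subsequence ending at i; dec[i] = longest strictly decreasing subsequence starting at i:
i:      1  2  3  4  5  6  7  8  9 10 11
a[i]:   3  7 11 10 12 14 16 15 19 18 26
inc:    1  2  3  3  4  5  6  6  7  7  8
dec:    1  1  2  1  1  1  2  1  2  1  1
Best peak at i=9 (value 19): inc=7, dec=2, length 7+2−1 = 8.

8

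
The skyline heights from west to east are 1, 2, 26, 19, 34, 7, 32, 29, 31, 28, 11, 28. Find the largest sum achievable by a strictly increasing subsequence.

89

Let S[i] be the best sum of a strictly increasing subsequence ending at i:
i:      1  2  3  4  5  6  7  8  9 10 11 12
a[i]:   1  2 26 19 34  7 32 29 31 28 11 28
S:      1  3 29 22 63 10 61 58 89 57 21 57
Maximum is 89 (e.g. 1 + 2 + 26 + 29 + 31).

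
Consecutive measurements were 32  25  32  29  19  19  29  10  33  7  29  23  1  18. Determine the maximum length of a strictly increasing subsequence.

3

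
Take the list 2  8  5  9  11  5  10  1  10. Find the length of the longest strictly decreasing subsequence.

3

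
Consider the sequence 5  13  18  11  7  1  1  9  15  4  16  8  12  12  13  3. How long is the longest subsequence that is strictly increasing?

5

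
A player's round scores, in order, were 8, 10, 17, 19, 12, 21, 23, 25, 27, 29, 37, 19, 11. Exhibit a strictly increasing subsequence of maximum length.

8, 10, 17, 19, 21, 23, 25, 27, 29, 37

Patience tails give the LIS length; then backtrack through the dp parents:
8 → extends → [8]
10 → extends → [8, 10]
17 → extends → [8, 10, 17]
19 → extends → [8, 10, 17, 19]
12 → replaces 17 → [8, 10, 12, 19]
21 → extends → [8, 10, 12, 19, 21]
23 → extends → [8, 10, 12, 19, 21, 23]
25 → extends → [8, 10, 12, 19, 21, 23, 25]
27 → extends → [8, 10, 12, 19, 21, 23, 25, 27]
29 → extends → [8, 10, 12, 19, 21, 23, 25, 27, 29]
37 → extends → [8, 10, 12, 19, 21, 23, 25, 27, 29, 37]
19 → already a tail → [8, 10, 12, 19, 21, 23, 25, 27, 29, 37]
11 → replaces 12 → [8, 10, 11, 19, 21, 23, 25, 27, 29, 37]
Length 10; one witness is 8, 10, 17, 19, 21, 23, 25, 27, 29, 37.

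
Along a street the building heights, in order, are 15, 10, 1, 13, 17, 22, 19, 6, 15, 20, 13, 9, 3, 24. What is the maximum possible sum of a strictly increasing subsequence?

103

Let S[i] be the best sum of a strictly increasing subsequence ending at i:
i:       1   2   3   4   5   6   7   8   9  10  11  12  13  14
a[i]:   15  10   1  13  17  22  19   6  15  20  13   9   3  24
S:      15  10   1  23  40  62  59   7  38  79  23  16   4 103
Maximum is 103 (e.g. 10 + 13 + 17 + 19 + 20 + 24).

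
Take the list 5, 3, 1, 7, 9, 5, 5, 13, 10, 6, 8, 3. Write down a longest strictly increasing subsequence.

5, 7, 9, 13

Patience tails give the LIS length; then backtrack through the dp parents:
5 → extends → [5]
3 → replaces 5 → [3]
1 → replaces 3 → [1]
7 → extends → [1, 7]
9 → extends → [1, 7, 9]
5 → replaces 7 → [1, 5, 9]
5 → already a tail → [1, 5, 9]
13 → extends → [1, 5, 9, 13]
10 → replaces 13 → [1, 5, 9, 10]
6 → replaces 9 → [1, 5, 6, 10]
8 → replaces 10 → [1, 5, 6, 8]
3 → replaces 5 → [1, 3, 6, 8]
Length 4; one witness is 5, 7, 9, 13.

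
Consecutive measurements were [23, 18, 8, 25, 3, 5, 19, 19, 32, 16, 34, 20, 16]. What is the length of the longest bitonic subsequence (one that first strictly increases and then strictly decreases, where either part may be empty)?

inc[i] = longest strictly increasing subsequence ending at i; dec[i] = longest strictly decreasing subsequence starting at i:
i:      1  2  3  4  5  6  7  8  9 10 11 12 13
a[i]:  23 18  8 25  3  5 19 19 32 16 34 20 16
inc:    1  1  1  2  1  2  3  3  4  3  5  4  3
dec:    4  3  2  3  1  1  2  2  3  1  3  2  1
Best peak at i=11 (value 34): inc=5, dec=3, length 5+3−1 = 7.

7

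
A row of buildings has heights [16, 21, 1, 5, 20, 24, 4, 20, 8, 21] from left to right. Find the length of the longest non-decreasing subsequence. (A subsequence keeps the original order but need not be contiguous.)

Let dp[i] be the length of the longest such subsequence ending at index i:
i:      1  2  3  4  5  6  7  8  9 10
a[i]:  16 21  1  5 20 24  4 20  8 21
dp:     1  2  1  2  3  4  2  4  3  5
Maximum dp value is 5.

5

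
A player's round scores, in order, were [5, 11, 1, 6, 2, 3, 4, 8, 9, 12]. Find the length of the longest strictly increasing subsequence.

7

Track the smallest tail for each achievable length (strict):
5 → extends → [5]
11 → extends → [5, 11]
1 → replaces 5 → [1, 11]
6 → replaces 11 → [1, 6]
2 → replaces 6 → [1, 2]
3 → extends → [1, 2, 3]
4 → extends → [1, 2, 3, 4]
8 → extends → [1, 2, 3, 4, 8]
9 → extends → [1, 2, 3, 4, 8, 9]
12 → extends → [1, 2, 3, 4, 8, 9, 12]
Seven tails, so the longest strictly increasing subsequence has length 7 (e.g. 1, 2, 3, 4, 8, 9, 12).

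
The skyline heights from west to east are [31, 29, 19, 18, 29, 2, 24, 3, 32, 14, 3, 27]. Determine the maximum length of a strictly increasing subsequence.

Let dp[i] be the length of the longest such subsequence ending at index i:
i:      1  2  3  4  5  6  7  8  9 10 11 12
a[i]:  31 29 19 18 29  2 24  3 32 14  3 27
dp:     1  1  1  1  2  1  2  2  3  3  2  4
Maximum dp value is 4.

4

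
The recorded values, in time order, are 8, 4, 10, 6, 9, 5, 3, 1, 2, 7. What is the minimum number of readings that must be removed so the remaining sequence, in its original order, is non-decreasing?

Fewest deletions = n − (longest non-decreasing subsequence).
i:      1  2  3  4  5  6  7  8  9 10
a[i]:   8  4 10  6  9  5  3  1  2  7
dp:     1  1  2  2  3  2  1  1  2  3
max dp = 3, so deletions = 10 − 3 = 7.

7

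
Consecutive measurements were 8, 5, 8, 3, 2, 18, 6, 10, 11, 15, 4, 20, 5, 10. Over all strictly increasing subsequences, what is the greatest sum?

69

Let S[i] be the best sum of a strictly increasing subsequence ending at i:
i:      1  2  3  4  5  6  7  8  9 10 11 12 13 14
a[i]:   8  5  8  3  2 18  6 10 11 15  4 20  5 10
S:      8  5 13  3  2 31 11 23 34 49  7 69 12 23
Maximum is 69 (e.g. 5 + 8 + 10 + 11 + 15 + 20).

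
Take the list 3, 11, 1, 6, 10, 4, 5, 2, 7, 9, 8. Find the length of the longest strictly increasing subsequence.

5

Let dp[i] be the length of the longest such subsequence ending at index i:
i:      1  2  3  4  5  6  7  8  9 10 11
a[i]:   3 11  1  6 10  4  5  2  7  9  8
dp:     1  2  1  2  3  2  3  2  4  5  5
Maximum dp value is 5.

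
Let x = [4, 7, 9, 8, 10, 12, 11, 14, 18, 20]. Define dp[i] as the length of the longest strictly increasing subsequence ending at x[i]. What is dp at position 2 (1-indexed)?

2

dp[i] = 1 + max{dp[j] : j<i, x[j]<x[i]} (or 1 if no such j):
i:      1  2  3  4  5  6  7  8  9 10
x[i]:   4  7  9  8 10 12 11 14 18 20
dp:     1  2  3  3  4  5  5  6  7  8
At index 2 the value is 2.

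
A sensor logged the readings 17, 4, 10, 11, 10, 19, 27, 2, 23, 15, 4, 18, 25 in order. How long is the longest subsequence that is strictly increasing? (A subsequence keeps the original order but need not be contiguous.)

Track the smallest tail for each achievable length (strict):
17 → extends → [17]
4 → replaces 17 → [4]
10 → extends → [4, 10]
11 → extends → [4, 10, 11]
10 → already a tail → [4, 10, 11]
19 → extends → [4, 10, 11, 19]
27 → extends → [4, 10, 11, 19, 27]
2 → replaces 4 → [2, 10, 11, 19, 27]
23 → replaces 27 → [2, 10, 11, 19, 23]
15 → replaces 19 → [2, 10, 11, 15, 23]
4 → replaces 10 → [2, 4, 11, 15, 23]
18 → replaces 23 → [2, 4, 11, 15, 18]
25 → extends → [2, 4, 11, 15, 18, 25]
Six tails, so the longest strictly increasing subsequence has length 6 (e.g. 4, 10, 11, 19, 23, 25).

6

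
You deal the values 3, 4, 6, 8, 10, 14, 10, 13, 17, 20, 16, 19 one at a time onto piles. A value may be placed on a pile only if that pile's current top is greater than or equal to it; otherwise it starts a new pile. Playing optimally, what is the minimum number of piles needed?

8

The minimum number of non-increasing subsequences covering a sequence equals the length of its longest strictly increasing subsequence.
LIS length is 8 (e.g. 3, 4, 6, 8, 10, 14, 17, 20), so 8 piles are needed.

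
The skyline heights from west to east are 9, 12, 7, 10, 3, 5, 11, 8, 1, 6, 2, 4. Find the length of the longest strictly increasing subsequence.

3

Let dp[i] be the length of the longest such subsequence ending at index i:
i:      1  2  3  4  5  6  7  8  9 10 11 12
a[i]:   9 12  7 10  3  5 11  8  1  6  2  4
dp:     1  2  1  2  1  2  3  3  1  3  2  3
Maximum dp value is 3.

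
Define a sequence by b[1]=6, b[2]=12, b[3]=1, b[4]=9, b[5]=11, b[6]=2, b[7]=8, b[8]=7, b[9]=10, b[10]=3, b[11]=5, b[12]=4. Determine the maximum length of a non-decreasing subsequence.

4

Let dp[i] be the length of the longest such subsequence ending at index i:
i:      1  2  3  4  5  6  7  8  9 10 11 12
b[i]:   6 12  1  9 11  2  8  7 10  3  5  4
dp:     1  2  1  2  3  2  3  3  4  3  4  4
Maximum dp value is 4.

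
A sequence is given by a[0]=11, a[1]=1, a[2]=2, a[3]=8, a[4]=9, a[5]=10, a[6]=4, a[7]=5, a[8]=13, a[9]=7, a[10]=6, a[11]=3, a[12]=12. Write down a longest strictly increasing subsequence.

Patience tails give the LIS length; then backtrack through the dp parents:
11 → extends → [11]
1 → replaces 11 → [1]
2 → extends → [1, 2]
8 → extends → [1, 2, 8]
9 → extends → [1, 2, 8, 9]
10 → extends → [1, 2, 8, 9, 10]
4 → replaces 8 → [1, 2, 4, 9, 10]
5 → replaces 9 → [1, 2, 4, 5, 10]
13 → extends → [1, 2, 4, 5, 10, 13]
7 → replaces 10 → [1, 2, 4, 5, 7, 13]
6 → replaces 7 → [1, 2, 4, 5, 6, 13]
3 → replaces 4 → [1, 2, 3, 5, 6, 13]
12 → replaces 13 → [1, 2, 3, 5, 6, 12]
Length 6; one witness is 1, 2, 8, 9, 10, 13.

1, 2, 8, 9, 10, 13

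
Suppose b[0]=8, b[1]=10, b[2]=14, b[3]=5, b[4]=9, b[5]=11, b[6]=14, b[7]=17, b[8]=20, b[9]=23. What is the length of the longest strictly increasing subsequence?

Let dp[i] be the length of the longest such subsequence ending at index i:
i:      0  1  2  3  4  5  6  7  8  9
b[i]:   8 10 14  5  9 11 14 17 20 23
dp:     1  2  3  1  2  3  4  5  6  7
Maximum dp value is 7.

7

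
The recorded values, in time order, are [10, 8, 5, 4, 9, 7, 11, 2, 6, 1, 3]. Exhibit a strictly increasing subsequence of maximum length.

8, 9, 11

Patience tails give the LIS length; then backtrack through the dp parents:
10 → extends → [10]
8 → replaces 10 → [8]
5 → replaces 8 → [5]
4 → replaces 5 → [4]
9 → extends → [4, 9]
7 → replaces 9 → [4, 7]
11 → extends → [4, 7, 11]
2 → replaces 4 → [2, 7, 11]
6 → replaces 7 → [2, 6, 11]
1 → replaces 2 → [1, 6, 11]
3 → replaces 6 → [1, 3, 11]
Length 3; one witness is 8, 9, 11.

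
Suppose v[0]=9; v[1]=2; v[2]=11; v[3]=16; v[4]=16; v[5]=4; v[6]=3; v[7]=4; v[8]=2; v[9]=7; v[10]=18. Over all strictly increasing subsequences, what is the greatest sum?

54

Let S[i] be the best sum of a strictly increasing subsequence ending at i:
i:      0  1  2  3  4  5  6  7  8  9 10
v[i]:   9  2 11 16 16  4  3  4  2  7 18
S:      9  2 20 36 36  6  5  9  2 16 54
Maximum is 54 (e.g. 9 + 11 + 16 + 18).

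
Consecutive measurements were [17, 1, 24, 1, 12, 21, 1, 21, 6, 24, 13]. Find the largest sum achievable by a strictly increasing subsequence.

62

Let S[i] be the best sum of a strictly increasing subsequence ending at i:
i:      1  2  3  4  5  6  7  8  9 10 11
a[i]:  17  1 24  1 12 21  1 21  6 24 13
S:     17  1 41  1 13 38  1 38  7 62 26
Maximum is 62 (e.g. 17 + 21 + 24).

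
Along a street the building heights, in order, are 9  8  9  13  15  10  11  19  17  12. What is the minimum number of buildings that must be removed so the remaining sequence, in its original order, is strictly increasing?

Fewest deletions = n − (longest strictly increasing subsequence).
i:      1  2  3  4  5  6  7  8  9 10
a[i]:   9  8  9 13 15 10 11 19 17 12
dp:     1  1  2  3  4  3  4  5  5  5
max dp = 5, so deletions = 10 − 5 = 5.

5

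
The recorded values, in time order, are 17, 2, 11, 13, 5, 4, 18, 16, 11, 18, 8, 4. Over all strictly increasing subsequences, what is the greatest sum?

Let S[i] be the best sum of a strictly increasing subsequence ending at i:
i:      1  2  3  4  5  6  7  8  9 10 11 12
a[i]:  17  2 11 13  5  4 18 16 11 18  8  4
S:     17  2 13 26  7  6 44 42 18 60 15  6
Maximum is 60 (e.g. 2 + 11 + 13 + 16 + 18).

60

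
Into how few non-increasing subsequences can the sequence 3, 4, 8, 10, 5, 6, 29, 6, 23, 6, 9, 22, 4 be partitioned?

6

Place each on the leftmost legal pile:
3 → new pile 1 (tops now [3])
4 → new pile 2 (tops now [3, 4])
8 → new pile 3 (tops now [3, 4, 8])
10 → new pile 4 (tops now [3, 4, 8, 10])
5 → pile 3 (tops now [3, 4, 5, 10])
6 → pile 4 (tops now [3, 4, 5, 6])
29 → new pile 5 (tops now [3, 4, 5, 6, 29])
6 → pile 4 (tops now [3, 4, 5, 6, 29])
23 → pile 5 (tops now [3, 4, 5, 6, 23])
6 → pile 4 (tops now [3, 4, 5, 6, 23])
9 → pile 5 (tops now [3, 4, 5, 6, 9])
22 → new pile 6 (tops now [3, 4, 5, 6, 9, 22])
4 → pile 2 (tops now [3, 4, 5, 6, 9, 22])
Six piles.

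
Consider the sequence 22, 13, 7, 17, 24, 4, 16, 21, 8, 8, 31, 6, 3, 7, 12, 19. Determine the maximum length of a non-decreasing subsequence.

5

Let dp[i] be the length of the longest such subsequence ending at index i:
i:      1  2  3  4  5  6  7  8  9 10 11 12 13 14 15 16
a[i]:  22 13  7 17 24  4 16 21  8  8 31  6  3  7 12 19
dp:     1  1  1  2  3  1  2  3  2  3  4  2  1  3  4  5
Maximum dp value is 5.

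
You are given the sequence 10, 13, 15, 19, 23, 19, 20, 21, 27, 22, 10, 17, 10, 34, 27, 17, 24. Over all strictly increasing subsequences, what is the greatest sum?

Let S[i] be the best sum of a strictly increasing subsequence ending at i:
i:       1   2   3   4   5   6   7   8   9  10  11  12  13  14  15  16  17
a[i]:   10  13  15  19  23  19  20  21  27  22  10  17  10  34  27  17  24
S:      10  23  38  57  80  57  77  98 125 120  10  55  10 159 147  55 144
Maximum is 159 (e.g. 10 + 13 + 15 + 19 + 20 + 21 + 27 + 34).

159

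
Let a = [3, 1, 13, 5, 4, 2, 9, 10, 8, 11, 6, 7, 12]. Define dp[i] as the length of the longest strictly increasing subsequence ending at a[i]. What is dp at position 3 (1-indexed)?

2

dp[i] = 1 + max{dp[j] : j<i, a[j]<a[i]} (or 1 if no such j):
i:      1  2  3  4  5  6  7  8  9 10 11 12 13
a[i]:   3  1 13  5  4  2  9 10  8 11  6  7 12
dp:     1  1  2  2  2  2  3  4  3  5  3  4  6
At index 3 the value is 2.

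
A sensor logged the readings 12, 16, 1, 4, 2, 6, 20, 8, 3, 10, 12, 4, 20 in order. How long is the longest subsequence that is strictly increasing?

Track the smallest tail for each achievable length (strict):
12 → extends → [12]
16 → extends → [12, 16]
1 → replaces 12 → [1, 16]
4 → replaces 16 → [1, 4]
2 → replaces 4 → [1, 2]
6 → extends → [1, 2, 6]
20 → extends → [1, 2, 6, 20]
8 → replaces 20 → [1, 2, 6, 8]
3 → replaces 6 → [1, 2, 3, 8]
10 → extends → [1, 2, 3, 8, 10]
12 → extends → [1, 2, 3, 8, 10, 12]
4 → replaces 8 → [1, 2, 3, 4, 10, 12]
20 → extends → [1, 2, 3, 4, 10, 12, 20]
Seven tails, so the longest strictly increasing subsequence has length 7 (e.g. 1, 4, 6, 8, 10, 12, 20).

7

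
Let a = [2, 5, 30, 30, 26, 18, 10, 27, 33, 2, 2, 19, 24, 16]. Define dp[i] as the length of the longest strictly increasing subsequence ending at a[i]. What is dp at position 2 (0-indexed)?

3

dp[i] = 1 + max{dp[j] : j<i, a[j]<a[i]} (or 1 if no such j):
i:      0  1  2  3  4  5  6  7  8  9 10 11 12 13
a[i]:   2  5 30 30 26 18 10 27 33  2  2 19 24 16
dp:     1  2  3  3  3  3  3  4  5  1  1  4  5  4
At index 2 the value is 3.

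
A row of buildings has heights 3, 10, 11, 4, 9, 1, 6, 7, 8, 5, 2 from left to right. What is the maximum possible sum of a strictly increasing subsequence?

Let S[i] be the best sum of a strictly increasing subsequence ending at i:
i:      1  2  3  4  5  6  7  8  9 10 11
a[i]:   3 10 11  4  9  1  6  7  8  5  2
S:      3 13 24  7 16  1 13 20 28 12  3
Maximum is 28 (e.g. 3 + 4 + 6 + 7 + 8).

28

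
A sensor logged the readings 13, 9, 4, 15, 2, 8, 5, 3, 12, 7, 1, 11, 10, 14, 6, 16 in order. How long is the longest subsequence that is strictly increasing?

Track the smallest tail for each achievable length (strict):
13 → extends → [13]
9 → replaces 13 → [9]
4 → replaces 9 → [4]
15 → extends → [4, 15]
2 → replaces 4 → [2, 15]
8 → replaces 15 → [2, 8]
5 → replaces 8 → [2, 5]
3 → replaces 5 → [2, 3]
12 → extends → [2, 3, 12]
7 → replaces 12 → [2, 3, 7]
1 → replaces 2 → [1, 3, 7]
11 → extends → [1, 3, 7, 11]
10 → replaces 11 → [1, 3, 7, 10]
14 → extends → [1, 3, 7, 10, 14]
6 → replaces 7 → [1, 3, 6, 10, 14]
16 → extends → [1, 3, 6, 10, 14, 16]
Six tails, so the longest strictly increasing subsequence has length 6 (e.g. 4, 5, 7, 11, 14, 16).

6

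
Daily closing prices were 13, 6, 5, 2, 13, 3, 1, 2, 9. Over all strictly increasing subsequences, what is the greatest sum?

19

Let S[i] be the best sum of a strictly increasing subsequence ending at i:
i:      1  2  3  4  5  6  7  8  9
a[i]:  13  6  5  2 13  3  1  2  9
S:     13  6  5  2 19  5  1  3 15
Maximum is 19 (e.g. 6 + 13).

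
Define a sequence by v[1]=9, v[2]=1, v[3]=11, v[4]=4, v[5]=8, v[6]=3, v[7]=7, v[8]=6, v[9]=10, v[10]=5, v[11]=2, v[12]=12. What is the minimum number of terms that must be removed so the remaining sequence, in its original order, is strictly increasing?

Fewest deletions = n − (longest strictly increasing subsequence).
Patience tails:
9 → extends → [9]
1 → replaces 9 → [1]
11 → extends → [1, 11]
4 → replaces 11 → [1, 4]
8 → extends → [1, 4, 8]
3 → replaces 4 → [1, 3, 8]
7 → replaces 8 → [1, 3, 7]
6 → replaces 7 → [1, 3, 6]
10 → extends → [1, 3, 6, 10]
5 → replaces 6 → [1, 3, 5, 10]
2 → replaces 3 → [1, 2, 5, 10]
12 → extends → [1, 2, 5, 10, 12]
Longest strictly increasing subsequence has length 5, so deletions = 12 − 5 = 7.

7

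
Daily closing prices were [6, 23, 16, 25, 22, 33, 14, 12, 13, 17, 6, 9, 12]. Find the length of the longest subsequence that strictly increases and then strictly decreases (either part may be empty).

inc[i] = longest strictly increasing subsequence ending at i; dec[i] = longest strictly decreasing subsequence starting at i:
i:      1  2  3  4  5  6  7  8  9 10 11 12 13
a[i]:   6 23 16 25 22 33 14 12 13 17  6  9 12
inc:    1  2  2  3  3  4  2  2  3  4  1  2  3
dec:    1  5  4  5  4  4  3  2  2  2  1  1  1
Best peak at i=4 (value 25): inc=3, dec=5, length 3+5−1 = 7.

7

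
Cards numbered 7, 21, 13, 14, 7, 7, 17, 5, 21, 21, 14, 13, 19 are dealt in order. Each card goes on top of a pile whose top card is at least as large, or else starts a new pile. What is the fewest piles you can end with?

5

The minimum number of non-increasing subsequences covering a sequence equals the length of its longest strictly increasing subsequence.
LIS length is 5 (e.g. 7, 13, 14, 17, 21), so 5 piles are needed.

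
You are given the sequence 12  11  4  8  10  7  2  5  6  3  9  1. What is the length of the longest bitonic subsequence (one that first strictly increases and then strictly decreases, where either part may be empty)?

inc[i] = longest strictly increasing subsequence ending at i; dec[i] = longest strictly decreasing subsequence starting at i:
i:      1  2  3  4  5  6  7  8  9 10 11 12
a[i]:  12 11  4  8 10  7  2  5  6  3  9  1
inc:    1  1  1  2  3  2  1  2  3  2  4  1
dec:    7  6  3  5  5  4  2  3  3  2  2  1
Best peak at i=1 (value 12): inc=1, dec=7, length 1+7−1 = 7.

7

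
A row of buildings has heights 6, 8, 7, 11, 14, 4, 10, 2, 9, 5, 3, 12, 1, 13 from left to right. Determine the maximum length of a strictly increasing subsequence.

5

Let dp[i] be the length of the longest such subsequence ending at index i:
i:      1  2  3  4  5  6  7  8  9 10 11 12 13 14
a[i]:   6  8  7 11 14  4 10  2  9  5  3 12  1 13
dp:     1  2  2  3  4  1  3  1  3  2  2  4  1  5
Maximum dp value is 5.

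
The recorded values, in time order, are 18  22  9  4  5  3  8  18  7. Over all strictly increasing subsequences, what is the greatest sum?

40

Let S[i] be the best sum of a strictly increasing subsequence ending at i:
i:      1  2  3  4  5  6  7  8  9
a[i]:  18 22  9  4  5  3  8 18  7
S:     18 40  9  4  9  3 17 35 16
Maximum is 40 (e.g. 18 + 22).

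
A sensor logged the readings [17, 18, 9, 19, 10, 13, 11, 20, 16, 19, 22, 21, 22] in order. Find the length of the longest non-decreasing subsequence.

7

Let dp[i] be the length of the longest such subsequence ending at index i:
i:      1  2  3  4  5  6  7  8  9 10 11 12 13
a[i]:  17 18  9 19 10 13 11 20 16 19 22 21 22
dp:     1  2  1  3  2  3  3  4  4  5  6  6  7
Maximum dp value is 7.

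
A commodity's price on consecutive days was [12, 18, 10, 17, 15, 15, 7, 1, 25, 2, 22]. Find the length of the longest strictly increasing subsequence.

Track the smallest tail for each achievable length (strict):
12 → extends → [12]
18 → extends → [12, 18]
10 → replaces 12 → [10, 18]
17 → replaces 18 → [10, 17]
15 → replaces 17 → [10, 15]
15 → already a tail → [10, 15]
7 → replaces 10 → [7, 15]
1 → replaces 7 → [1, 15]
25 → extends → [1, 15, 25]
2 → replaces 15 → [1, 2, 25]
22 → replaces 25 → [1, 2, 22]
Three tails, so the longest strictly increasing subsequence has length 3 (e.g. 12, 18, 25).

3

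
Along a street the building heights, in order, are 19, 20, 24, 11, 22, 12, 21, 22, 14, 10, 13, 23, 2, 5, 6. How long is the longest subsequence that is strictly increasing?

5

Track the smallest tail for each achievable length (strict):
19 → extends → [19]
20 → extends → [19, 20]
24 → extends → [19, 20, 24]
11 → replaces 19 → [11, 20, 24]
22 → replaces 24 → [11, 20, 22]
12 → replaces 20 → [11, 12, 22]
21 → replaces 22 → [11, 12, 21]
22 → extends → [11, 12, 21, 22]
14 → replaces 21 → [11, 12, 14, 22]
10 → replaces 11 → [10, 12, 14, 22]
13 → replaces 14 → [10, 12, 13, 22]
23 → extends → [10, 12, 13, 22, 23]
2 → replaces 10 → [2, 12, 13, 22, 23]
5 → replaces 12 → [2, 5, 13, 22, 23]
6 → replaces 13 → [2, 5, 6, 22, 23]
Five tails, so the longest strictly increasing subsequence has length 5 (e.g. 19, 20, 21, 22, 23).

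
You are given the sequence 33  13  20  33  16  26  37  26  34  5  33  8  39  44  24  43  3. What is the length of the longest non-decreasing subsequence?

Let dp[i] be the length of the longest such subsequence ending at index i:
i:      1  2  3  4  5  6  7  8  9 10 11 12 13 14 15 16 17
a[i]:  33 13 20 33 16 26 37 26 34  5 33  8 39 44 24 43  3
dp:     1  1  2  3  2  3  4  4  5  1  5  2  6  7  3  7  1
Maximum dp value is 7.

7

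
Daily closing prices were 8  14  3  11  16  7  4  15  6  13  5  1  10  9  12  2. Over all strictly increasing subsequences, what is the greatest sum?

Let S[i] be the best sum of a strictly increasing subsequence ending at i:
i:      1  2  3  4  5  6  7  8  9 10 11 12 13 14 15 16
a[i]:   8 14  3 11 16  7  4 15  6 13  5  1 10  9 12  2
S:      8 22  3 19 38 10  7 37 13 32 12  1 23 22 35  3
Maximum is 38 (e.g. 8 + 14 + 16).

38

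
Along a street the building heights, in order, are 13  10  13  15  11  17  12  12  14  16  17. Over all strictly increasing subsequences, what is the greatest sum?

Let S[i] be the best sum of a strictly increasing subsequence ending at i:
i:      1  2  3  4  5  6  7  8  9 10 11
a[i]:  13 10 13 15 11 17 12 12 14 16 17
S:     13 10 23 38 21 55 33 33 47 63 80
Maximum is 80 (e.g. 10 + 11 + 12 + 14 + 16 + 17).

80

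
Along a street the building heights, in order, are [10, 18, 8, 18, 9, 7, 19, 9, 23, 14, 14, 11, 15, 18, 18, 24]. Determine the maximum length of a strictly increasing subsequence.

Track the smallest tail for each achievable length (strict):
10 → extends → [10]
18 → extends → [10, 18]
8 → replaces 10 → [8, 18]
18 → already a tail → [8, 18]
9 → replaces 18 → [8, 9]
7 → replaces 8 → [7, 9]
19 → extends → [7, 9, 19]
9 → already a tail → [7, 9, 19]
23 → extends → [7, 9, 19, 23]
14 → replaces 19 → [7, 9, 14, 23]
14 → already a tail → [7, 9, 14, 23]
11 → replaces 14 → [7, 9, 11, 23]
15 → replaces 23 → [7, 9, 11, 15]
18 → extends → [7, 9, 11, 15, 18]
18 → already a tail → [7, 9, 11, 15, 18]
24 → extends → [7, 9, 11, 15, 18, 24]
Six tails, so the longest strictly increasing subsequence has length 6 (e.g. 8, 9, 14, 15, 18, 24).

6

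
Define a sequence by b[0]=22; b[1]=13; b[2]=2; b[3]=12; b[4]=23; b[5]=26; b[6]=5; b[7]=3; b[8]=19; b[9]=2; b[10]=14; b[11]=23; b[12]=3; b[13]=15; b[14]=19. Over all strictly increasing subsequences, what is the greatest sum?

Let S[i] be the best sum of a strictly increasing subsequence ending at i:
i:      0  1  2  3  4  5  6  7  8  9 10 11 12 13 14
b[i]:  22 13  2 12 23 26  5  3 19  2 14 23  3 15 19
S:     22 13  2 14 45 71  7  5 33  2 28 56  5 43 62
Maximum is 71 (e.g. 22 + 23 + 26).

71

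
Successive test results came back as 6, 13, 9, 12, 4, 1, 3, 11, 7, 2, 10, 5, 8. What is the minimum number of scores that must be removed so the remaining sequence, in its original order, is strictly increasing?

Fewest deletions = n − (longest strictly increasing subsequence).
Patience tails:
6 → extends → [6]
13 → extends → [6, 13]
9 → replaces 13 → [6, 9]
12 → extends → [6, 9, 12]
4 → replaces 6 → [4, 9, 12]
1 → replaces 4 → [1, 9, 12]
3 → replaces 9 → [1, 3, 12]
11 → replaces 12 → [1, 3, 11]
7 → replaces 11 → [1, 3, 7]
2 → replaces 3 → [1, 2, 7]
10 → extends → [1, 2, 7, 10]
5 → replaces 7 → [1, 2, 5, 10]
8 → replaces 10 → [1, 2, 5, 8]
Longest strictly increasing subsequence has length 4, so deletions = 13 − 4 = 9.

9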